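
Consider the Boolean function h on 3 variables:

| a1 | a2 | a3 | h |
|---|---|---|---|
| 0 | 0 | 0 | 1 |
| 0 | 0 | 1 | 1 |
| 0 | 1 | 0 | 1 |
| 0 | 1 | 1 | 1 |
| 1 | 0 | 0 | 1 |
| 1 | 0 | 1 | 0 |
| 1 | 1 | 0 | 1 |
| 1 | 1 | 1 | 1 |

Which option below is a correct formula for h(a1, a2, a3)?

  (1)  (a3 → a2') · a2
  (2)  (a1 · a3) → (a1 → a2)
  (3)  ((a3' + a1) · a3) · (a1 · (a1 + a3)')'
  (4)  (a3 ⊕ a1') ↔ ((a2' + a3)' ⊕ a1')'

2

(1): at (0,0,0) it gives 0, but h = 1 — eliminated.
(3): at (0,0,0) it gives 0, but h = 1 — eliminated.
(4): at (0,0,0) it gives 0, but h = 1 — eliminated.
Only (2) survives; checking it on all 8 rows confirms it matches h.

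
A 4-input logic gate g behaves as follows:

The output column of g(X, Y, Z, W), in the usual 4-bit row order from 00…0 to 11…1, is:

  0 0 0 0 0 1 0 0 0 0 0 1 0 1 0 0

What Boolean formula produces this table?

g(X, Y, Z, W) = ((((NOT X AND Y) AND NOT Z) AND W) OR (((X AND NOT Y) AND Z) AND W)) OR (((X AND Y) AND NOT Z) AND W)

The 1-rows are (0,1,0,1), (1,0,1,1), (1,1,0,1). Each contributes one minterm — ¬X·Y·¬Z·W; X·¬Y·Z·W; X·Y·¬Z·W — and their disjunction is a sum-of-products form of g.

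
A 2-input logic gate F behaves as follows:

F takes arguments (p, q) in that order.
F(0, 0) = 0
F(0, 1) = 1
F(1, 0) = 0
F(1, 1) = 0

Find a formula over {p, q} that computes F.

1 only at (0,1): NOT p AND q.

F(p, q) = ~p & q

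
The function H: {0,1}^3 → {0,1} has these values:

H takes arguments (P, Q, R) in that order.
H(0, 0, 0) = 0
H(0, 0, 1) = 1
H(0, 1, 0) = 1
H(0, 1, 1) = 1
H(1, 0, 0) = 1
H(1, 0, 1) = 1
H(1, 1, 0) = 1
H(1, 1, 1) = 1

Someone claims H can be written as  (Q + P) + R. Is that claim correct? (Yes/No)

Evaluate (Q + P) + R on each row and compare to H:
  P=0, Q=0, R=0: formula gives 0, H = 0 ✓
  P=0, Q=0, R=1: formula gives 1, H = 1 ✓
  P=0, Q=1, R=0: formula gives 1, H = 1 ✓
  P=0, Q=1, R=1: formula gives 1, H = 1 ✓
  P=1, Q=0, R=0: formula gives 1, H = 1 ✓
  …and likewise for the remaining 3 rows.
All 8 rows match — the expression computes H exactly.

Yes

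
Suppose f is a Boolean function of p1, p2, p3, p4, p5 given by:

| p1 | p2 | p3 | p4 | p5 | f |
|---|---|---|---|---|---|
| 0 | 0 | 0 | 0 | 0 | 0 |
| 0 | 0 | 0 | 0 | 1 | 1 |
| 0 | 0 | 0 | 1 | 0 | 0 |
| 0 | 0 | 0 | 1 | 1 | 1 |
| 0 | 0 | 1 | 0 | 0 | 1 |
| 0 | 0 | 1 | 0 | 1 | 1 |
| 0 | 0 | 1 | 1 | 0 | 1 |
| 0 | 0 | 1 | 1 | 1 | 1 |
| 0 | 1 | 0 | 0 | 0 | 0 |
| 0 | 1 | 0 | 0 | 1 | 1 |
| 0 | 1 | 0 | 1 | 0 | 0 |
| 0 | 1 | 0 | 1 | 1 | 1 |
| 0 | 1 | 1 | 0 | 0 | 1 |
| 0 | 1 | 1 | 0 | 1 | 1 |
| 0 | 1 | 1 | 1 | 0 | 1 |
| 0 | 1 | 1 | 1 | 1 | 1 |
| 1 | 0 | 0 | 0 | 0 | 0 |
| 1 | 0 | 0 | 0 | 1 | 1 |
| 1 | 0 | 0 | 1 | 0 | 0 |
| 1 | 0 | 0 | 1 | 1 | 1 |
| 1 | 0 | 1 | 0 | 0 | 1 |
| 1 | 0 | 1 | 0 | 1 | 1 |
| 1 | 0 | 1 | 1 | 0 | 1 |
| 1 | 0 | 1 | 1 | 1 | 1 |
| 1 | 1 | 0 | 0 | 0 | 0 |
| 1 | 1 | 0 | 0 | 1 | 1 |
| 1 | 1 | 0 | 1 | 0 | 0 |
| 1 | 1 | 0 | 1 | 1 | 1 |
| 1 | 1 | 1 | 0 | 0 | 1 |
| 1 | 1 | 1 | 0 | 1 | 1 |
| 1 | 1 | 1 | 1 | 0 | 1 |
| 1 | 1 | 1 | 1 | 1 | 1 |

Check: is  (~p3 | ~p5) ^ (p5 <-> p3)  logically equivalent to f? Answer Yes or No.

Test each input against both f and the formula:
  p1=0, p2=0, p3=0, p4=0, p5=0: formula gives 0, f = 0 ✓
  p1=0, p2=0, p3=0, p4=0, p5=1: formula gives 1, f = 1 ✓
  p1=0, p2=0, p3=0, p4=1, p5=0: formula gives 0, f = 0 ✓
  p1=0, p2=0, p3=0, p4=1, p5=1: formula gives 1, f = 1 ✓
  …and likewise for the remaining 28 rows.
No disagreement on any input; they are logically equivalent.

Yes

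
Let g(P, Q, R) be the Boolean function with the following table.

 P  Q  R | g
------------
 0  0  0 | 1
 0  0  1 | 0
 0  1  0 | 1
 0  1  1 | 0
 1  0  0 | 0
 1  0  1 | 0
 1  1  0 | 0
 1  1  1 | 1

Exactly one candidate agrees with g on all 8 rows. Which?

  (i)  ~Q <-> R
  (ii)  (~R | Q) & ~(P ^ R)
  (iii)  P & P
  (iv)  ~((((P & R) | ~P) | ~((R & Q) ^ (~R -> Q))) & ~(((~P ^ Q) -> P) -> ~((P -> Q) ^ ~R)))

ii

(i): at (0,0,0) it gives 0, but g = 1 — eliminated.
(iii): at (0,0,0) it gives 0, but g = 1 — eliminated.
(iv): at (0,0,1) it gives 1, but g = 0 — eliminated.
Only (ii) survives; checking it on all 8 rows confirms it matches g.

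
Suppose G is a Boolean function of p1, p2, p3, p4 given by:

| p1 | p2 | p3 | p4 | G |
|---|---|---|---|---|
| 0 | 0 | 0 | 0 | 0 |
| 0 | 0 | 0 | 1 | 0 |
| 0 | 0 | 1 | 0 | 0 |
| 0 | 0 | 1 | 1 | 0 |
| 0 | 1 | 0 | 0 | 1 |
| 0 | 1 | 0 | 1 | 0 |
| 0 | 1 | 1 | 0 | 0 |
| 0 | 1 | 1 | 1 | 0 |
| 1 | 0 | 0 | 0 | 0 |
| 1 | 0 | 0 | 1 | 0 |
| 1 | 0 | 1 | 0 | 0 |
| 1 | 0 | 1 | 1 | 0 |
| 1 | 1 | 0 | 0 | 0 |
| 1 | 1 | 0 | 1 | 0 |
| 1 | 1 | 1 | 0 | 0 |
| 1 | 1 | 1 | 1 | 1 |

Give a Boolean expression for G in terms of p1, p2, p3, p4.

G(p1, p2, p3, p4) = (((NOT p1 AND p2) AND NOT p3) AND NOT p4) OR (((p1 AND p2) AND p3) AND p4)

The 1-rows are (0,1,0,0), (1,1,1,1). Each contributes one minterm — ¬p1·p2·¬p3·¬p4; p1·p2·p3·p4 — and their disjunction is a sum-of-products form of G.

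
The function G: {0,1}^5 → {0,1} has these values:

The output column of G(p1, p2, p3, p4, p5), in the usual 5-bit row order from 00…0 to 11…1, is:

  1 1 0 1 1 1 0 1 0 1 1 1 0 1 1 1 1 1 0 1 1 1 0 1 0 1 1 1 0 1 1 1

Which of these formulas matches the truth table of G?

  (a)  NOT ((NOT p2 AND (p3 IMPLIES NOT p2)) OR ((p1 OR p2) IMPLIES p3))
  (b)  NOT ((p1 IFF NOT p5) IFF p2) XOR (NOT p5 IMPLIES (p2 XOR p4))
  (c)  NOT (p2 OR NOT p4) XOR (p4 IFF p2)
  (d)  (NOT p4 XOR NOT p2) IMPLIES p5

d

(a) disagrees with G on (0,0,0,0,0) (formula → 0, table → 1); rule it out.
(b) disagrees with G on (0,0,0,0,0) (formula → 0, table → 1); rule it out.
(c) disagrees with G on (0,0,0,1,0) (formula → 1, table → 0); rule it out.
Only (d) survives; checking it on all 32 rows confirms it matches G.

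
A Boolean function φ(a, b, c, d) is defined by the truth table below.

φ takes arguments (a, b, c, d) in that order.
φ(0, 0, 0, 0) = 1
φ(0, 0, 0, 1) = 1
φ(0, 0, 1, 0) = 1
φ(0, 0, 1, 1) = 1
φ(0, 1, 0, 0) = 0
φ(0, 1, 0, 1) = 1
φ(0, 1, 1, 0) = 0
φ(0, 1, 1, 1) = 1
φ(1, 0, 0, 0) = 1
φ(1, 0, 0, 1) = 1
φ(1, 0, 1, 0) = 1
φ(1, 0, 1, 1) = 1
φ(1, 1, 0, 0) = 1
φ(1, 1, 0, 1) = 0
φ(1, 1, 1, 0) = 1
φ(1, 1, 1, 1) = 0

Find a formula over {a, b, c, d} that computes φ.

φ(a, b, c, d) = not ((((((not a and b) and not c) and not d) or (((not a and b) and c) and not d)) or (((a and b) and not c) and d)) or (((a and b) and c) and d))

There are just 4 zero rows: (0,1,0,0), (0,1,1,0), (1,1,0,1), (1,1,1,1). Their minterms are ¬a·b·¬c·¬d, ¬a·b·c·¬d, a·b·¬c·d, a·b·c·d; the OR of those covers precisely the 0-outputs, and negating it yields φ.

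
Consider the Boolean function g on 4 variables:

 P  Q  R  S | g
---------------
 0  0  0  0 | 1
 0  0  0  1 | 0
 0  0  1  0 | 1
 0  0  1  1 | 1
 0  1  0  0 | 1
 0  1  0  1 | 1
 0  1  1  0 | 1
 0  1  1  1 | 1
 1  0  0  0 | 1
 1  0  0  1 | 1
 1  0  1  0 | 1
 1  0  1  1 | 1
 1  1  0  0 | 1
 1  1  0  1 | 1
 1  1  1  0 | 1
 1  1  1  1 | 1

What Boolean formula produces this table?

g(P, Q, R, S) = (((P' · Q') · R') · S)'

g is 0 on exactly one input, (0,0,0,1), whose minterm is ¬P·¬Q·¬R·S. So g is the negation of that single conjunction.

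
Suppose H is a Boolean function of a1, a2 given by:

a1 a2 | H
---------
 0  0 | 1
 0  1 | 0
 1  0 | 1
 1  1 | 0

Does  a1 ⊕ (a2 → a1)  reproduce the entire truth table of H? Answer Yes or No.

No

Check the formula against H row by row:
  a1=0, a2=0: formula gives 1, H = 1 ✓
  a1=0, a2=1: formula gives 0, H = 0 ✓
  a1=1, a2=0: formula gives 0, but H = 1 ✗
A single disagreement suffices: at (1,0) they differ, so the formula does not compute H.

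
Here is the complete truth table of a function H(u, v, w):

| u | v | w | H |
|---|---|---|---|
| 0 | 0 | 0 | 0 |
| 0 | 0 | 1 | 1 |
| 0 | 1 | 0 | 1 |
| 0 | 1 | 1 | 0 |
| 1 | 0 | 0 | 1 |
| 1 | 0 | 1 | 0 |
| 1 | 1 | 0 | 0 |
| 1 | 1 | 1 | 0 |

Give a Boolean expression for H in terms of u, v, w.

Collect the rows where H=1 — (0,0,1), (0,1,0), (1,0,0) — and write one minterm per row: ¬u·¬v·w, ¬u·v·¬w, u·¬v·¬w. Their union (logical OR) reproduces the table exactly.

H(u, v, w) = (((u' · v') · w) + ((u' · v) · w')) + ((u · v') · w')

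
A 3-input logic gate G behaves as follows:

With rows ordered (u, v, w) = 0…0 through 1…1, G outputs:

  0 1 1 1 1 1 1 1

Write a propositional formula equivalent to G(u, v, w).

Only row (0,0,0) gives 0. So G is 1 everywhere except there — the complement of the minterm ¬u·¬v·¬w.

G(u, v, w) = ~((~u & ~v) & ~w)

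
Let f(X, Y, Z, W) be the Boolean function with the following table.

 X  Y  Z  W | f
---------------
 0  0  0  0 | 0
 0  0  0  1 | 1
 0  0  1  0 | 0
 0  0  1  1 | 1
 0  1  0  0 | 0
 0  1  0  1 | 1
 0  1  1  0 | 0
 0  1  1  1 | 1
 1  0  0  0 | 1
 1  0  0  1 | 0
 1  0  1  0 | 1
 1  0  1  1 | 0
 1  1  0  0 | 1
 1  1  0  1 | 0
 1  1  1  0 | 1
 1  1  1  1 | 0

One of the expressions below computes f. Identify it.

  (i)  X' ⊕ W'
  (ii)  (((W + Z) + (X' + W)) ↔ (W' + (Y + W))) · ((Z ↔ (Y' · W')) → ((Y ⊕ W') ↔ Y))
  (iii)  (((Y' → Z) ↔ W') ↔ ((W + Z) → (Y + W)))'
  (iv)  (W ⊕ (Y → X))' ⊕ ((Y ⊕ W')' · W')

i

(ii) disagrees with f on (0,0,0,0) (formula → 1, table → 0); rule it out.
(iii) disagrees with f on (0,0,0,0) (formula → 1, table → 0); rule it out.
(iv) disagrees with f on (0,1,0,1) (formula → 0, table → 1); rule it out.
(i) is the remaining candidate, and it agrees with f on all 16 inputs.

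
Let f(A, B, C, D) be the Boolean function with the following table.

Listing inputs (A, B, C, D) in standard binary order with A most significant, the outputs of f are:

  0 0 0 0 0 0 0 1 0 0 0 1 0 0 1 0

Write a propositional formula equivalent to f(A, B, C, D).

The 1-rows are (0,1,1,1), (1,0,1,1), (1,1,1,0). Each contributes one minterm — ¬A·B·C·D; A·¬B·C·D; A·B·C·¬D — and their disjunction is a sum-of-products form of f.

f(A, B, C, D) = ((((¬A ∧ B) ∧ C) ∧ D) ∨ (((A ∧ ¬B) ∧ C) ∧ D)) ∨ (((A ∧ B) ∧ C) ∧ ¬D)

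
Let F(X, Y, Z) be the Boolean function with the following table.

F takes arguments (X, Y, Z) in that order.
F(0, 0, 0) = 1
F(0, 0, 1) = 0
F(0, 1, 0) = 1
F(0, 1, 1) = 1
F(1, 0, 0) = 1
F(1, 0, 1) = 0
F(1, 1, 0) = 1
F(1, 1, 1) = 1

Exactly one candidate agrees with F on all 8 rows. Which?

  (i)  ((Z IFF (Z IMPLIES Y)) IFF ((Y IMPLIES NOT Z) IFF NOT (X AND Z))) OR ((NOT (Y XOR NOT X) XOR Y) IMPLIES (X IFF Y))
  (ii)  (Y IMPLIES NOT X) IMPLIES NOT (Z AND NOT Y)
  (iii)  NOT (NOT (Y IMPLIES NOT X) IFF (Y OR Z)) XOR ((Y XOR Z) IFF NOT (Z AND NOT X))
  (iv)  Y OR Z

(i) disagrees with F on (0,0,1) (formula → 1, table → 0); rule it out.
(iii) disagrees with F on (0,0,0) (formula → 0, table → 1); rule it out.
(iv) disagrees with F on (0,0,0) (formula → 0, table → 1); rule it out.
Only (ii) survives; checking it on all 8 rows confirms it matches F.

ii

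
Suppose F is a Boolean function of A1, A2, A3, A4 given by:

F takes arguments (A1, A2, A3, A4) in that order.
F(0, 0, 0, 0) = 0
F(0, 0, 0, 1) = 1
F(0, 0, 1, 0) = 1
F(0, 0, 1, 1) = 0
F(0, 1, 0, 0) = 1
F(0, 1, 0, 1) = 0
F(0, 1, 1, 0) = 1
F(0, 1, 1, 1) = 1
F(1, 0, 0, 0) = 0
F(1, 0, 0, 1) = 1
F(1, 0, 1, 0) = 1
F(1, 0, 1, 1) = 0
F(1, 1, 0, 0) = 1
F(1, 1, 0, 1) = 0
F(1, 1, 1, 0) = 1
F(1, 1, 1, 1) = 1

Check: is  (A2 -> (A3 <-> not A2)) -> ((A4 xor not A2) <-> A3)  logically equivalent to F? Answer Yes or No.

Yes

Test each input against both F and the formula:
  A1=0, A2=0, A3=0, A4=0: formula gives 0, F = 0 ✓
  A1=0, A2=0, A3=0, A4=1: formula gives 1, F = 1 ✓
  A1=0, A2=0, A3=1, A4=0: formula gives 1, F = 1 ✓
  A1=0, A2=0, A3=1, A4=1: formula gives 0, F = 0 ✓
  … (the remaining 12 rows also agree.)
All 16 rows match — the expression computes F exactly.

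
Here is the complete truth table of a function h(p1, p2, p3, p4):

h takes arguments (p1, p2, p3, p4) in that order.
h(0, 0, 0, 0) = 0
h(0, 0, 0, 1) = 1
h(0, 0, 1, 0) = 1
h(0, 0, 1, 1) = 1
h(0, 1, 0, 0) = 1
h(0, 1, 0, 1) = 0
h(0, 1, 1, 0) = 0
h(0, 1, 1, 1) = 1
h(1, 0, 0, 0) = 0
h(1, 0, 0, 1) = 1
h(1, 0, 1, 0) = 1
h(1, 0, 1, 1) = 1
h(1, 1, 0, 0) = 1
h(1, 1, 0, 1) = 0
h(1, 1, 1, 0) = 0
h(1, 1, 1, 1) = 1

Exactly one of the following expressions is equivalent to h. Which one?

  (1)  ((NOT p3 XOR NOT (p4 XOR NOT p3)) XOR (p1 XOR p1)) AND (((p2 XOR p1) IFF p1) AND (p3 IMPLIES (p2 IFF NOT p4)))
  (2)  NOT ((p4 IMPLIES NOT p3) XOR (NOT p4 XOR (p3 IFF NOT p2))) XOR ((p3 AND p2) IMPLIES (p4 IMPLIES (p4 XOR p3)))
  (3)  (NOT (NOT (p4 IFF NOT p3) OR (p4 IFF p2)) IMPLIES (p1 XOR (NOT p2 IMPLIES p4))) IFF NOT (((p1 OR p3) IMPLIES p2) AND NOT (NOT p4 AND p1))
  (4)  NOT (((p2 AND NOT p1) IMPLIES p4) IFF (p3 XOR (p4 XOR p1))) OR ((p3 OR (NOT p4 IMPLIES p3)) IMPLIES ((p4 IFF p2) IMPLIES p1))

(1) disagrees with h on (0,0,0,0) (formula → 1, table → 0); rule it out.
(3) disagrees with h on (0,0,0,1) (formula → 0, table → 1); rule it out.
(4) disagrees with h on (0,0,0,0) (formula → 1, table → 0); rule it out.
That leaves (2). Evaluating it on every row reproduces the table of h exactly.

2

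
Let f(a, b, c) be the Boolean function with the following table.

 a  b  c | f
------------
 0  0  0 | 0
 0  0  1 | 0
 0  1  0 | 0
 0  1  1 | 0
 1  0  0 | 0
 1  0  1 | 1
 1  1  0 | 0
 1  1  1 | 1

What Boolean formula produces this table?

f(a, b, c) = ((a and not b) and c) or ((a and b) and c)

f=1 on 2 inputs: (1,0,1), (1,1,1). Reading each as a conjunction of literals (a·¬b·c, a·b·c) and taking the OR gives the canonical DNF.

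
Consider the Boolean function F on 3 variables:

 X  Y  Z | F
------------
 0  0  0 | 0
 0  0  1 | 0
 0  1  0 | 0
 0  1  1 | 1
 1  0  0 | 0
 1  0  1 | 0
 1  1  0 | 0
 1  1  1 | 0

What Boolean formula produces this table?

F is 1 on exactly one input, (0,1,1), whose minterm is ¬X·Y·Z. So F is just that conjunction.

F(X, Y, Z) = (~X & Y) & Z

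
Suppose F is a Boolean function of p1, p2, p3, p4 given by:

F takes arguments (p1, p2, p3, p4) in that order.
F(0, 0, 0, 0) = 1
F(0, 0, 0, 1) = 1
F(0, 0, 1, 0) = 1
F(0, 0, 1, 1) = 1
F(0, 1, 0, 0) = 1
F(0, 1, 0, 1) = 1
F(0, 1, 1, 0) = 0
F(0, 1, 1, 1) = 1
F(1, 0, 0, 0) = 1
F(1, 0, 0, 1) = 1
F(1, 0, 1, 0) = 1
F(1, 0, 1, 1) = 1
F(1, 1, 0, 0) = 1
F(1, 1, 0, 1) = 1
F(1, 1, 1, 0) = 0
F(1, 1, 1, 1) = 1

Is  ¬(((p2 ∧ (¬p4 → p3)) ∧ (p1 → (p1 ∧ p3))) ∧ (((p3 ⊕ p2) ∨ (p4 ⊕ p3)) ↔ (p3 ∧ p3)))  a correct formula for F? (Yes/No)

Yes

Evaluate ¬(((p2 ∧ (¬p4 → p3)) ∧ (p1 → (p1 ∧ p3))) ∧ (((p3 ⊕ p2) ∨ (p4 ⊕ p3)) ↔ (p3 ∧ p3))) on each row and compare to F:
  p1=0, p2=0, p3=0, p4=0: formula gives 1, F = 1 ✓
  p1=0, p2=0, p3=0, p4=1: formula gives 1, F = 1 ✓
  p1=0, p2=0, p3=1, p4=0: formula gives 1, F = 1 ✓
  p1=0, p2=0, p3=1, p4=1: formula gives 1, F = 1 ✓
  …and likewise for the remaining 12 rows.
All 16 rows match — the expression computes F exactly.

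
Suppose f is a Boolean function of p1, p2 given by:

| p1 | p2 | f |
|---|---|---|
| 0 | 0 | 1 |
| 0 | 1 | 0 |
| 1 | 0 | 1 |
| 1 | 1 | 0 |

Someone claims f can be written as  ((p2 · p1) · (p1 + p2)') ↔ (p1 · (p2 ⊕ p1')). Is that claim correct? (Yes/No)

Check the formula against f row by row:
  p1=0, p2=0: formula gives 1, f = 1 ✓
  p1=0, p2=1: formula gives 1, but f = 0 ✗
Since they disagree at (0,1), the expression is not a correct formula for f.

No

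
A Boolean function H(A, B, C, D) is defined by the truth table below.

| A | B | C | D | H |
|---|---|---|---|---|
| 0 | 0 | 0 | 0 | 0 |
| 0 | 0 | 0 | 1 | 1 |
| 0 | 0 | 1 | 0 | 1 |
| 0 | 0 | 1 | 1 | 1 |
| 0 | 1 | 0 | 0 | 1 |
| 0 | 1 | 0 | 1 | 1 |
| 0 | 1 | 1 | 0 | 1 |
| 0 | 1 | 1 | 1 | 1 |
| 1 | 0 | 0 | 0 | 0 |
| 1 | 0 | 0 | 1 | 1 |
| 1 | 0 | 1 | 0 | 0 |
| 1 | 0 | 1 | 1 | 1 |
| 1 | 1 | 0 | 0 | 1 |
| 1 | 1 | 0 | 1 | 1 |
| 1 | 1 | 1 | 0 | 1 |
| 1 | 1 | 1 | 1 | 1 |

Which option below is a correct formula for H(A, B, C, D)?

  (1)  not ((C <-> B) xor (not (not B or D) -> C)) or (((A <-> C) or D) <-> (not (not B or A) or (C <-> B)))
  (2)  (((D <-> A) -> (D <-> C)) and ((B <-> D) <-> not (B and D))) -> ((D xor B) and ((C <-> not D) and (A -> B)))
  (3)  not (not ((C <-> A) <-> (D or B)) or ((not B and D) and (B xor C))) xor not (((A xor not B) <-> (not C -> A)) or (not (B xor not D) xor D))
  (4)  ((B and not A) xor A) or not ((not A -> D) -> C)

2

(1): at (0,0,0,0) it gives 1, but H = 0 — eliminated.
(3): at (0,0,0,0) it gives 1, but H = 0 — eliminated.
(4): at (0,0,1,0) it gives 0, but H = 1 — eliminated.
Only (2) survives; checking it on all 16 rows confirms it matches H.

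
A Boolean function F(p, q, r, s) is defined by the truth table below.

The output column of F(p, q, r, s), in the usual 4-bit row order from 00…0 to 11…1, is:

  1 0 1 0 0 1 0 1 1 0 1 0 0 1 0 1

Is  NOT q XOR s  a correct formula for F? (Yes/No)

Yes

Check the formula against F row by row:
  p=0, q=0, r=0, s=0: formula gives 1, F = 1 ✓
  p=0, q=0, r=0, s=1: formula gives 0, F = 0 ✓
  p=0, q=0, r=1, s=0: formula gives 1, F = 1 ✓
  p=0, q=0, r=1, s=1: formula gives 0, F = 0 ✓
  … (the remaining 12 rows also agree.)
Every row agrees, so the formula is equivalent.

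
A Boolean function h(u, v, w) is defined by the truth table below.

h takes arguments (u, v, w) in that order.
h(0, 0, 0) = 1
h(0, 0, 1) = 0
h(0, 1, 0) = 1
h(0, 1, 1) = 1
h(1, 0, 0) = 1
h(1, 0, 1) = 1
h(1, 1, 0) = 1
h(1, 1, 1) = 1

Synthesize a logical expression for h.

h(u, v, w) = ¬((¬u ∧ ¬v) ∧ w)

Only row (0,0,1) gives 0. So h is 1 everywhere except there — the complement of the minterm ¬u·¬v·w.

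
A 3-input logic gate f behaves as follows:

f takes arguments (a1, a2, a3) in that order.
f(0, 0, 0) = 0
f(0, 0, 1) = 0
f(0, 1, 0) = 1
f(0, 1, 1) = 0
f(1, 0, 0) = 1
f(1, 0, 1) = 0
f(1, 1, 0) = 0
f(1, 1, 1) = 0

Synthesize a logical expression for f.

f(a1, a2, a3) = ((~a1 & a2) & ~a3) | ((a1 & ~a2) & ~a3)

Collect the rows where f=1 — (0,1,0), (1,0,0) — and write one minterm per row: ¬a1·a2·¬a3, a1·¬a2·¬a3. Their union (logical OR) reproduces the table exactly.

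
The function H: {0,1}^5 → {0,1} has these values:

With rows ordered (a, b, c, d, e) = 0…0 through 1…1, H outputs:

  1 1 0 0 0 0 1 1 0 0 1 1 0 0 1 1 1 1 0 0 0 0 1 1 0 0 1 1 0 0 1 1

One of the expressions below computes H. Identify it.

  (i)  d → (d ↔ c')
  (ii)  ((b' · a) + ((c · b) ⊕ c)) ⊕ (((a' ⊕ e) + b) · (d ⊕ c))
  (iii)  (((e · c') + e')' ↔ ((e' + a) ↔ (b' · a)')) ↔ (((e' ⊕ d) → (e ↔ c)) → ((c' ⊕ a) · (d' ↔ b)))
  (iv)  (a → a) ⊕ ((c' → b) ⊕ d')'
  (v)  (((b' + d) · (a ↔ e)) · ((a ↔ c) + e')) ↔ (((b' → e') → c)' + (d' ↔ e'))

(i) fails at (0,0,0,1,0): the formula yields 1, H is 0.
(ii) fails at (0,0,0,0,0): the formula yields 0, H is 1.
(iii) fails at (0,0,0,0,1): the formula yields 0, H is 1.
(v) fails at (0,0,0,1,0): the formula yields 1, H is 0.
That leaves (iv). Evaluating it on every row reproduces the table of H exactly.

iv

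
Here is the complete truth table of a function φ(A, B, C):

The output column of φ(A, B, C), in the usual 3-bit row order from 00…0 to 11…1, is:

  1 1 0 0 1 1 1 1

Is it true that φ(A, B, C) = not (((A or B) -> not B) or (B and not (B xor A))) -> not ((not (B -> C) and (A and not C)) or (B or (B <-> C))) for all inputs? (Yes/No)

Yes

Check the formula against φ row by row:
  A=0, B=0, C=0: formula gives 1, φ = 1 ✓
  A=0, B=0, C=1: formula gives 1, φ = 1 ✓
  A=0, B=1, C=0: formula gives 0, φ = 0 ✓
  A=0, B=1, C=1: formula gives 0, φ = 0 ✓
  A=1, B=0, C=0: formula gives 1, φ = 1 ✓
  …and likewise for the remaining 3 rows.
All 8 rows match — the expression computes φ exactly.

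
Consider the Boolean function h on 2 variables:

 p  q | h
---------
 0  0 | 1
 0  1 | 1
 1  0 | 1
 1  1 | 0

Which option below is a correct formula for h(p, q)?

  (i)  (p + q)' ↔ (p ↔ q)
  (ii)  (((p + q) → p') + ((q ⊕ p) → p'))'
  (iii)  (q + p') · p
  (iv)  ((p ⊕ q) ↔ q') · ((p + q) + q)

(ii) fails at (0,0): the formula yields 0, h is 1.
(iii) fails at (0,0): the formula yields 0, h is 1.
(iv) fails at (0,0): the formula yields 0, h is 1.
Only (i) survives; checking it on all 4 rows confirms it matches h.

i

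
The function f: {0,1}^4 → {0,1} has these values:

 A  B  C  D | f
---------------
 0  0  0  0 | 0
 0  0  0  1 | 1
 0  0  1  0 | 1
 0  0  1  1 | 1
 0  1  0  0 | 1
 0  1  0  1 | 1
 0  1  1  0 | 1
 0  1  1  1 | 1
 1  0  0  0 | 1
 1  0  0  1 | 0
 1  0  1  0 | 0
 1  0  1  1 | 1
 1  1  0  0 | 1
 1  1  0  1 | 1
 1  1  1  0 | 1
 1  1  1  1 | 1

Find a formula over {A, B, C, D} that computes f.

f(A, B, C, D) = NOT (((((NOT A AND NOT B) AND NOT C) AND NOT D) OR (((A AND NOT B) AND NOT C) AND D)) OR (((A AND NOT B) AND C) AND NOT D))

The 0-rows are (0,0,0,0), (1,0,0,1), (1,0,1,0). Take each as a conjunction (¬A·¬B·¬C·¬D, A·¬B·¬C·D, A·¬B·C·¬D), form their disjunction, and complement — that gives a formula that is 1 everywhere f is.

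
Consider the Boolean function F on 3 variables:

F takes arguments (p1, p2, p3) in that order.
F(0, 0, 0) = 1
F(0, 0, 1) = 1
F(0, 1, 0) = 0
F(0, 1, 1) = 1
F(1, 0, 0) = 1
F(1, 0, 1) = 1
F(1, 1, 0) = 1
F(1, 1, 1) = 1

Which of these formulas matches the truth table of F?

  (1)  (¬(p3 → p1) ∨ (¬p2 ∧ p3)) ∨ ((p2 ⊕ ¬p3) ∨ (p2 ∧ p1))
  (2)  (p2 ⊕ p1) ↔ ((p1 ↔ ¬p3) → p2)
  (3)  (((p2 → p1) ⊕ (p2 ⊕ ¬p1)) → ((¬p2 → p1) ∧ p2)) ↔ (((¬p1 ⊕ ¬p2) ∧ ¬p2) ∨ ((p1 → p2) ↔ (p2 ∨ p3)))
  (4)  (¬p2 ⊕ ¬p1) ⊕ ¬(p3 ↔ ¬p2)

1

(2) fails at (0,0,0): the formula yields 0, F is 1.
(3) fails at (0,0,0): the formula yields 0, F is 1.
(4) fails at (0,0,1): the formula yields 0, F is 1.
Only (1) survives; checking it on all 8 rows confirms it matches F.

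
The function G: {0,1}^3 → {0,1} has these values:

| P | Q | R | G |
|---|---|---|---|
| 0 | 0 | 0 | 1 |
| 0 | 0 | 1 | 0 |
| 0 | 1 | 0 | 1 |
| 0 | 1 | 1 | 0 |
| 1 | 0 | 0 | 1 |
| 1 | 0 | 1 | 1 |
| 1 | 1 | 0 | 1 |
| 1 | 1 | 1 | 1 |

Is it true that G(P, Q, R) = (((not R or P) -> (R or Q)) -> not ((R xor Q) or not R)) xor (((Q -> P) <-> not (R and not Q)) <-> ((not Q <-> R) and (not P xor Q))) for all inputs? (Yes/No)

Yes

Check the formula against G row by row:
  P=0, Q=0, R=0: formula gives 1, G = 1 ✓
  P=0, Q=0, R=1: formula gives 0, G = 0 ✓
  P=0, Q=1, R=0: formula gives 1, G = 1 ✓
  P=0, Q=1, R=1: formula gives 0, G = 0 ✓
  P=1, Q=0, R=0: formula gives 1, G = 1 ✓
  … (the remaining 3 rows also agree.)
All 8 rows match — the expression computes G exactly.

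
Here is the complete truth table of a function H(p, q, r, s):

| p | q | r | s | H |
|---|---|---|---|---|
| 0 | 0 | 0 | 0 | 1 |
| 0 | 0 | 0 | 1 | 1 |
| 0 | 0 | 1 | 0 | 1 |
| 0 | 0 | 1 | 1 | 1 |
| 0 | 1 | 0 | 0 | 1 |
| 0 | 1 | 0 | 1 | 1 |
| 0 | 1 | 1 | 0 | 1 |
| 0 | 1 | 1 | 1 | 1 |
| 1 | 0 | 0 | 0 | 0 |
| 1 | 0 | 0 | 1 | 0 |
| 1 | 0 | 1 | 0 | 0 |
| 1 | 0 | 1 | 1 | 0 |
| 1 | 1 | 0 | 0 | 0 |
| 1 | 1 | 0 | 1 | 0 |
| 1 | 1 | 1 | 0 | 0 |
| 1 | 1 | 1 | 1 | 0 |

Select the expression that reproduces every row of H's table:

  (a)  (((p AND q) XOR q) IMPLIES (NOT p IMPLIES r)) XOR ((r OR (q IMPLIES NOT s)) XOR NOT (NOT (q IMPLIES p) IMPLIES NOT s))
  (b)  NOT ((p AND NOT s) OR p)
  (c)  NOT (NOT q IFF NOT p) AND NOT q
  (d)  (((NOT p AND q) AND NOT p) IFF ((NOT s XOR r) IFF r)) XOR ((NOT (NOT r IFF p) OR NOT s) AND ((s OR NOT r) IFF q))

b

(a) fails at (0,0,0,0): the formula yields 0, H is 1.
(c) fails at (0,0,0,0): the formula yields 0, H is 1.
(d) fails at (0,0,0,1): the formula yields 0, H is 1.
Only (b) survives; checking it on all 16 rows confirms it matches H.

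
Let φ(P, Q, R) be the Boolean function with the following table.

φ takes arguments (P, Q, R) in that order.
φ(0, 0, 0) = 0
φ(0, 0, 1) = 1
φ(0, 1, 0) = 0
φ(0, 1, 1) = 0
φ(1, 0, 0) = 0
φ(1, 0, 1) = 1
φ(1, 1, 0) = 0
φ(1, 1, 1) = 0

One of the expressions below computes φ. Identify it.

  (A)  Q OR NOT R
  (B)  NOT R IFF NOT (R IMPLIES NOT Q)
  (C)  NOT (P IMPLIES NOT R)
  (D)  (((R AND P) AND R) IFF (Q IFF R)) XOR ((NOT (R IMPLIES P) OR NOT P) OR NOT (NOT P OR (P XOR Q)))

(A) fails at (0,0,0): the formula yields 1, φ is 0.
(C) fails at (0,0,1): the formula yields 0, φ is 1.
(D) fails at (0,0,0): the formula yields 1, φ is 0.
(B) is the remaining candidate, and it agrees with φ on all 8 inputs.

B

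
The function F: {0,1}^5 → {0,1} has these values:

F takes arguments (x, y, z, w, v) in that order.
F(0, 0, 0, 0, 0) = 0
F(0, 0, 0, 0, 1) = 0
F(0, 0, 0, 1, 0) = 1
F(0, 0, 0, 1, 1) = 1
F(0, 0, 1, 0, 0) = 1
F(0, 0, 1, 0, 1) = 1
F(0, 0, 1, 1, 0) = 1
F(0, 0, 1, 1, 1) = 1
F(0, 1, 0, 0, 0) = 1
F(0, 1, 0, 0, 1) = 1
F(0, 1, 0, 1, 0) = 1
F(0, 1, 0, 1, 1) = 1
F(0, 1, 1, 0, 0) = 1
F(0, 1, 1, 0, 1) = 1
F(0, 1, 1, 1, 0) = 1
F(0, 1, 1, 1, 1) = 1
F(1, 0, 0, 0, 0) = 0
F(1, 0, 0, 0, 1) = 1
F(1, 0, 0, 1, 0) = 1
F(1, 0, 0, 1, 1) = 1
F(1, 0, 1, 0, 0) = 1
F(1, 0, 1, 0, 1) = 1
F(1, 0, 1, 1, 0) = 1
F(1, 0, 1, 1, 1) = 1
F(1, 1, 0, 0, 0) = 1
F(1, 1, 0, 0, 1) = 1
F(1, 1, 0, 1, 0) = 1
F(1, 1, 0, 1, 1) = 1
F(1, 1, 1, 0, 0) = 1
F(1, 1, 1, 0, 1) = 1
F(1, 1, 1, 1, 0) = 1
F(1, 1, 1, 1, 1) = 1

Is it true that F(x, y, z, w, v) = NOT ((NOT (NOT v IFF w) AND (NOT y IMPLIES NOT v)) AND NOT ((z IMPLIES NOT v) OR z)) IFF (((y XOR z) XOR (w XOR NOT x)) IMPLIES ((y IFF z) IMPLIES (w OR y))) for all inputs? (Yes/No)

No

Test each input against both F and the formula:
  x=0, y=0, z=0, w=0, v=0: formula gives 0, F = 0 ✓
  x=0, y=0, z=0, w=0, v=1: formula gives 0, F = 0 ✓
  x=0, y=0, z=0, w=1, v=0: formula gives 1, F = 1 ✓
  x=0, y=0, z=0, w=1, v=1: formula gives 1, F = 1 ✓
  …
  x=1, y=0, z=0, w=0, v=0: formula gives 1, but F = 0 ✗
A single disagreement suffices: at (1,0,0,0,0) they differ, so the formula does not compute F.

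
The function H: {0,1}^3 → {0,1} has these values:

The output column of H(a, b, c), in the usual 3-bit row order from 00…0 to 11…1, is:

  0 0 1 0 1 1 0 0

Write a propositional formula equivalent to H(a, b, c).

H(a, b, c) = (((a' · b) · c') + ((a · b') · c')) + ((a · b') · c)

Collect the rows where H=1 — (0,1,0), (1,0,0), (1,0,1) — and write one minterm per row: ¬a·b·¬c, a·¬b·¬c, a·¬b·c. Their union (logical OR) reproduces the table exactly.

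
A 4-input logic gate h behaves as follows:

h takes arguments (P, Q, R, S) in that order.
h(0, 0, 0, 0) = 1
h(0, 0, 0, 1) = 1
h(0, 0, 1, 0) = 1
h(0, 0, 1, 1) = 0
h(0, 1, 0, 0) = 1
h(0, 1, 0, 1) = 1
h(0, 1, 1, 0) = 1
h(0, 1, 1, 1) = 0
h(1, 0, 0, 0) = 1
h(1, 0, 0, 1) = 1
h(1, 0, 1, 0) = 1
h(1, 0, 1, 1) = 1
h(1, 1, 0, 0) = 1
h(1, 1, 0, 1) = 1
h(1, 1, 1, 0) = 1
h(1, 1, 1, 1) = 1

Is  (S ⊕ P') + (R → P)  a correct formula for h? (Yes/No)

Yes

Test each input against both h and the formula:
  P=0, Q=0, R=0, S=0: formula gives 1, h = 1 ✓
  P=0, Q=0, R=0, S=1: formula gives 1, h = 1 ✓
  P=0, Q=0, R=1, S=0: formula gives 1, h = 1 ✓
  P=0, Q=0, R=1, S=1: formula gives 0, h = 0 ✓
  … (the remaining 12 rows also agree.)
No disagreement on any input; they are logically equivalent.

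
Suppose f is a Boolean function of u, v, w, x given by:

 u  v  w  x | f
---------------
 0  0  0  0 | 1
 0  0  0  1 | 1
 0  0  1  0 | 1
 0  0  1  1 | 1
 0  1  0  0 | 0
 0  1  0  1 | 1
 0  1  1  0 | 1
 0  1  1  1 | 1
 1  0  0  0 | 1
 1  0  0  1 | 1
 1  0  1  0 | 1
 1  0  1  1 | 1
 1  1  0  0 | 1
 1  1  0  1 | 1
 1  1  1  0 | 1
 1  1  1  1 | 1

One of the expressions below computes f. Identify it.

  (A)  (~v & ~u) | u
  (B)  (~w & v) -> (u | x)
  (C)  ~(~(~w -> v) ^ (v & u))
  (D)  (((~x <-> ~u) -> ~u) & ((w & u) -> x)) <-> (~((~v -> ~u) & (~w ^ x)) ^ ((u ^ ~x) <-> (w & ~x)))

(A) fails at (0,1,0,1): the formula yields 0, f is 1.
(C) fails at (0,0,0,0): the formula yields 0, f is 1.
(D) fails at (0,0,0,0): the formula yields 0, f is 1.
(B) is the remaining candidate, and it agrees with f on all 16 inputs.

B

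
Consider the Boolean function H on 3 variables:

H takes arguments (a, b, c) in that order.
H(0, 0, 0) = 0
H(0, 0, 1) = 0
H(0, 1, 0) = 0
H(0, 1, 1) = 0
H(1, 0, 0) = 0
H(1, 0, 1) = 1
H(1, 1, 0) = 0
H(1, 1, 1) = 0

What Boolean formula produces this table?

Only row (1,0,1) gives 1. That row's minterm a·¬b·c is H directly.

H(a, b, c) = (a AND NOT b) AND c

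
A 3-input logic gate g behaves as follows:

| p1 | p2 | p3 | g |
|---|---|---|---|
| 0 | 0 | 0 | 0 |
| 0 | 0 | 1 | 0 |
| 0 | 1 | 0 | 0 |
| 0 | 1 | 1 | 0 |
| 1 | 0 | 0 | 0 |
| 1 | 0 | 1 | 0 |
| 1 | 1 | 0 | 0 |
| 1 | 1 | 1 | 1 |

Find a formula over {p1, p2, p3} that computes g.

The output is 1 only when every input is 1 — the AND of all inputs.

g(p1, p2, p3) = (p1 and p2) and p3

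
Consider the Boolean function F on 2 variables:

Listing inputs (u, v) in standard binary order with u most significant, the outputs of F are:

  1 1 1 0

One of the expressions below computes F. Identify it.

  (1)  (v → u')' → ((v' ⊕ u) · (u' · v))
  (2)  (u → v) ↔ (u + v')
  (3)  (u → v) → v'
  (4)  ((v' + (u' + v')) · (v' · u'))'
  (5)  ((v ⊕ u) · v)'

(2) fails at (0,1): the formula yields 0, F is 1.
(3) fails at (0,1): the formula yields 0, F is 1.
(4) fails at (0,0): the formula yields 0, F is 1.
(5) fails at (0,1): the formula yields 0, F is 1.
That leaves (1). Evaluating it on every row reproduces the table of F exactly.

1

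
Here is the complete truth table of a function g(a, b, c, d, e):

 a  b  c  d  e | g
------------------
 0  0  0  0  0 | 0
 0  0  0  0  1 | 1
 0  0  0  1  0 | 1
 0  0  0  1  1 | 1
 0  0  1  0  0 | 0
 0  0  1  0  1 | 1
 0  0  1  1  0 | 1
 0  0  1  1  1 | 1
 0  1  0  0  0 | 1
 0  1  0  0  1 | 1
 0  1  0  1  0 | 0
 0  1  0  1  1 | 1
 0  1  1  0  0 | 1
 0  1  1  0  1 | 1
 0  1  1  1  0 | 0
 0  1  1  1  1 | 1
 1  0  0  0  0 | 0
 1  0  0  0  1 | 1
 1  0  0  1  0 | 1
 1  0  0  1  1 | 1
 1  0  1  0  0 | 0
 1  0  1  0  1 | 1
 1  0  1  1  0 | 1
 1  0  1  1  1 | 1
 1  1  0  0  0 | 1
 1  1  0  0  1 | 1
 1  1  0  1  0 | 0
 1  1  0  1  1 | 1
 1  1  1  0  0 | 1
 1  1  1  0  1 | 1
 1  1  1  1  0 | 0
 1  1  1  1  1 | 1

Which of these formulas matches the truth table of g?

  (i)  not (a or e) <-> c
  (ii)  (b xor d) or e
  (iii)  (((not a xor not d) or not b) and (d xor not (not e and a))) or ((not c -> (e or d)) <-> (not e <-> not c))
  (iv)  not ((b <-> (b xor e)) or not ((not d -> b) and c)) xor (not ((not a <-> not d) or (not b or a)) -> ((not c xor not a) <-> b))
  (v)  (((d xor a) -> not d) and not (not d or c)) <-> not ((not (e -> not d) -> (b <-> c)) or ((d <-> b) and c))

ii

(i) fails at (0,0,0,1,0): the formula yields 0, g is 1.
(iii) fails at (0,0,0,0,0): the formula yields 1, g is 0.
(iv) fails at (0,0,0,0,0): the formula yields 1, g is 0.
(v) fails at (0,0,0,0,0): the formula yields 1, g is 0.
(ii) is the remaining candidate, and it agrees with g on all 32 inputs.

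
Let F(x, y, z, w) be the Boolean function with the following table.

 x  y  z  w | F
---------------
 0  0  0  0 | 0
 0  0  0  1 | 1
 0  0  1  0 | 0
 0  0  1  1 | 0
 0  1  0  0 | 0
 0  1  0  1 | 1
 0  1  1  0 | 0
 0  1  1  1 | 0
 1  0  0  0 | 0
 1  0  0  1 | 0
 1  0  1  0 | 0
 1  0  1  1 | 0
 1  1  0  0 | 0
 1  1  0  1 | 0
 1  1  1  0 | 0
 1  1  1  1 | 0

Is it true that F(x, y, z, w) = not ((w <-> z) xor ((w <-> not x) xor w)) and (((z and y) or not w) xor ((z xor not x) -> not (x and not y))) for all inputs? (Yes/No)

Yes

Check the formula against F row by row:
  x=0, y=0, z=0, w=0: formula gives 0, F = 0 ✓
  x=0, y=0, z=0, w=1: formula gives 1, F = 1 ✓
  x=0, y=0, z=1, w=0: formula gives 0, F = 0 ✓
  x=0, y=0, z=1, w=1: formula gives 0, F = 0 ✓
  … (the remaining 12 rows also agree.)
No disagreement on any input; they are logically equivalent.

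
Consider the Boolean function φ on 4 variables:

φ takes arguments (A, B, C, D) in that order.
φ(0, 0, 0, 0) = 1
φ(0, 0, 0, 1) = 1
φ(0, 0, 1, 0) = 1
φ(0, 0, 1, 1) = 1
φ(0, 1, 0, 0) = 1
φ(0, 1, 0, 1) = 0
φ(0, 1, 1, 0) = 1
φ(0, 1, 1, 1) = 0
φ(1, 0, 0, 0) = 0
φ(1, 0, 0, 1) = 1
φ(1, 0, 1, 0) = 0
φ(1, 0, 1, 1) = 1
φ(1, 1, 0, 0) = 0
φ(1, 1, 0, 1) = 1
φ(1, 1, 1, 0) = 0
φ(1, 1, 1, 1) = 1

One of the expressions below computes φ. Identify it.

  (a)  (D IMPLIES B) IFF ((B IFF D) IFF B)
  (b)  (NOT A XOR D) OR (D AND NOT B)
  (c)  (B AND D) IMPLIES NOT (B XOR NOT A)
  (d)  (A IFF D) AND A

b

(a): at (0,0,0,0) it gives 0, but φ = 1 — eliminated.
(c): at (0,1,0,1) it gives 1, but φ = 0 — eliminated.
(d): at (0,0,0,0) it gives 0, but φ = 1 — eliminated.
That leaves (b). Evaluating it on every row reproduces the table of φ exactly.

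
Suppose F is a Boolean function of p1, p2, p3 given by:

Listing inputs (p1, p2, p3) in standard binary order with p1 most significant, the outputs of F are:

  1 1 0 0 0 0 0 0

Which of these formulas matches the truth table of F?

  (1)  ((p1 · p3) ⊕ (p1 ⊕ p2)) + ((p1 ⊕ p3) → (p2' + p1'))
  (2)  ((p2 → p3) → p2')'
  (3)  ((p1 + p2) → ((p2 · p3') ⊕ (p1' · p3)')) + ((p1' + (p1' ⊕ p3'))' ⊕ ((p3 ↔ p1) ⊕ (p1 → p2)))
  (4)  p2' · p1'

(1) fails at (0,1,0): the formula yields 1, F is 0.
(2) fails at (0,0,0): the formula yields 0, F is 1.
(3) fails at (0,1,1): the formula yields 1, F is 0.
Only (4) survives; checking it on all 8 rows confirms it matches F.

4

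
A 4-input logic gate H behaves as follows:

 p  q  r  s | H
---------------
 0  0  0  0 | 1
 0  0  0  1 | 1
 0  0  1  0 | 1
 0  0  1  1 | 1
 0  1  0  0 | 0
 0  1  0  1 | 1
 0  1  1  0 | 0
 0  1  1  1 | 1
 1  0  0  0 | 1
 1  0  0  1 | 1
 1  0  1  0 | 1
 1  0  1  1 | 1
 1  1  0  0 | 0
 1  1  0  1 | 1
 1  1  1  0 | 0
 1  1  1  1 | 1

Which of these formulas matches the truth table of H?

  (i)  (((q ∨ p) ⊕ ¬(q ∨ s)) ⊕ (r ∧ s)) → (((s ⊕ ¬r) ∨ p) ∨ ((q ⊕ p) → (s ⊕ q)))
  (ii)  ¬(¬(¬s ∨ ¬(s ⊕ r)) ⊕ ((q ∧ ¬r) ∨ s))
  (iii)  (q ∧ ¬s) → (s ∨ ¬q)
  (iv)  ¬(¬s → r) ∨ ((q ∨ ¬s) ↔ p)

iii

(i): at (0,1,0,0) it gives 1, but H = 0 — eliminated.
(ii): at (0,0,1,1) it gives 0, but H = 1 — eliminated.
(iv): at (0,0,1,0) it gives 0, but H = 1 — eliminated.
That leaves (iii). Evaluating it on every row reproduces the table of H exactly.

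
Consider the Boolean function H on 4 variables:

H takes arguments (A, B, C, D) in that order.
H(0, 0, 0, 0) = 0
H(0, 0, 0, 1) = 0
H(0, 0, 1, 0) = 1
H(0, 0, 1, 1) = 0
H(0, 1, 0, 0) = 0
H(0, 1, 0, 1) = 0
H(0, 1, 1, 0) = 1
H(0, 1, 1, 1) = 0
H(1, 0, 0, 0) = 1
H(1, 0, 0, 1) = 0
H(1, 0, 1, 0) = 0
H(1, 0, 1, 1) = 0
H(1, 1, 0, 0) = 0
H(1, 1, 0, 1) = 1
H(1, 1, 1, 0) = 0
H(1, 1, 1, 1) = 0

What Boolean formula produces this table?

H(A, B, C, D) = (((((¬A ∧ ¬B) ∧ C) ∧ ¬D) ∨ (((¬A ∧ B) ∧ C) ∧ ¬D)) ∨ (((A ∧ ¬B) ∧ ¬C) ∧ ¬D)) ∨ (((A ∧ B) ∧ ¬C) ∧ D)

H=1 on 4 inputs: (0,0,1,0), (0,1,1,0), (1,0,0,0), (1,1,0,1). Reading each as a conjunction of literals (¬A·¬B·C·¬D, ¬A·B·C·¬D, A·¬B·¬C·¬D, A·B·¬C·D) and taking the OR gives the canonical DNF.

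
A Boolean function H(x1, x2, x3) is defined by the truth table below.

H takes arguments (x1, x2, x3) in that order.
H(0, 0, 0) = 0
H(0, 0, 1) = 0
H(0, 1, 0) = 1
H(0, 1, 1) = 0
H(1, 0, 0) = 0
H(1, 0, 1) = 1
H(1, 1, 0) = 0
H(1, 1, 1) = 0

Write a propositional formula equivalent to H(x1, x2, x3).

H(x1, x2, x3) = ((~x1 & x2) & ~x3) | ((x1 & ~x2) & x3)

H=1 on 2 inputs: (0,1,0), (1,0,1). Reading each as a conjunction of literals (¬x1·x2·¬x3, x1·¬x2·x3) and taking the OR gives the canonical DNF.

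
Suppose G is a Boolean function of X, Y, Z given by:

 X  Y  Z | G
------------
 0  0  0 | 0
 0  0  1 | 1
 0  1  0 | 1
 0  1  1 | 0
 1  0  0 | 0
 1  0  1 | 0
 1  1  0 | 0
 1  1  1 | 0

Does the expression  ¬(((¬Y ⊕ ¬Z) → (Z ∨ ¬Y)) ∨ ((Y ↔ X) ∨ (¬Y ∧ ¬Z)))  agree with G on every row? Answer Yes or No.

Check the formula against G row by row:
  X=0, Y=0, Z=0: formula gives 0, G = 0 ✓
  X=0, Y=0, Z=1: formula gives 0, but G = 1 ✗
Since they disagree at (0,0,1), the expression is not a correct formula for G.

No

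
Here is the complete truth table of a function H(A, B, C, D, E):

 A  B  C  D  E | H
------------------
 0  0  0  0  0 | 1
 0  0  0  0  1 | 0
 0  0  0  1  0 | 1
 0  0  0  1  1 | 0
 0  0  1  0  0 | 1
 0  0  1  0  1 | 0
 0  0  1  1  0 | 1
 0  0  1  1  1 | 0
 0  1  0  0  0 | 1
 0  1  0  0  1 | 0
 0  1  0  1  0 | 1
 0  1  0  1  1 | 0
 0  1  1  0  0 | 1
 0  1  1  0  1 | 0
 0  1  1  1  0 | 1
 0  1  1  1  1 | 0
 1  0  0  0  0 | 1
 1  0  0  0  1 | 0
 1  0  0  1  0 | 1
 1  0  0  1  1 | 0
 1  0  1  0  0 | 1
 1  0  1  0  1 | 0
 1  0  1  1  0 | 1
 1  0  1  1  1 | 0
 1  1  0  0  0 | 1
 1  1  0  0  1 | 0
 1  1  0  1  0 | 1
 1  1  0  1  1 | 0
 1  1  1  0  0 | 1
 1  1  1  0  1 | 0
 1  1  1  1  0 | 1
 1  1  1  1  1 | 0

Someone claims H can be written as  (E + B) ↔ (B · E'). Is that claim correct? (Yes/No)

Yes

Check the formula against H row by row:
  A=0, B=0, C=0, D=0, E=0: formula gives 1, H = 1 ✓
  A=0, B=0, C=0, D=0, E=1: formula gives 0, H = 0 ✓
  A=0, B=0, C=0, D=1, E=0: formula gives 1, H = 1 ✓
  A=0, B=0, C=0, D=1, E=1: formula gives 0, H = 0 ✓
  …and likewise for the remaining 28 rows.
No disagreement on any input; they are logically equivalent.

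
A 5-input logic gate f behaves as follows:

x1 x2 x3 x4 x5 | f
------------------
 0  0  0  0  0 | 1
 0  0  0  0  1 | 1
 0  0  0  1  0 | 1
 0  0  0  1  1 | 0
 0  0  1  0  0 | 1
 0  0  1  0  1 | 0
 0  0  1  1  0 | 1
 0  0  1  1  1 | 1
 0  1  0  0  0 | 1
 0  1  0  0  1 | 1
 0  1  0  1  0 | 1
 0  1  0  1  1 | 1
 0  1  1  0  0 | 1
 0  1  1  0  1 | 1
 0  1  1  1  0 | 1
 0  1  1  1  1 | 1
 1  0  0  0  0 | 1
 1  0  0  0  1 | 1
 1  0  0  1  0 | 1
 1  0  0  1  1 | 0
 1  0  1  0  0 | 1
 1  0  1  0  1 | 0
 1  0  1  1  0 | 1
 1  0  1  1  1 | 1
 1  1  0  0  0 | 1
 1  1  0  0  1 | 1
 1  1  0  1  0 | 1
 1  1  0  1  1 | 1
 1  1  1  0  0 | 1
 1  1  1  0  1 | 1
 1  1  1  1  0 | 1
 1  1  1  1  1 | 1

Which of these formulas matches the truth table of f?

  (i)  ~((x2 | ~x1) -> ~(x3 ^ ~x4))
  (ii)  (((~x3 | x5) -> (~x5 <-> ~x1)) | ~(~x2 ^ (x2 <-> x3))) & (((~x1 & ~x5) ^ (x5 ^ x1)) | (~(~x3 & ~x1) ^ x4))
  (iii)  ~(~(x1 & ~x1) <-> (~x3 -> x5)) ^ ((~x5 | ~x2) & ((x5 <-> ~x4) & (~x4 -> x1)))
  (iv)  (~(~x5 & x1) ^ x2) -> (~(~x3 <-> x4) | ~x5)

iv

(i): at (0,0,0,1,0) it gives 0, but f = 1 — eliminated.
(ii): at (0,0,0,1,1) it gives 1, but f = 0 — eliminated.
(iii): at (0,0,0,0,1) it gives 0, but f = 1 — eliminated.
That leaves (iv). Evaluating it on every row reproduces the table of f exactly.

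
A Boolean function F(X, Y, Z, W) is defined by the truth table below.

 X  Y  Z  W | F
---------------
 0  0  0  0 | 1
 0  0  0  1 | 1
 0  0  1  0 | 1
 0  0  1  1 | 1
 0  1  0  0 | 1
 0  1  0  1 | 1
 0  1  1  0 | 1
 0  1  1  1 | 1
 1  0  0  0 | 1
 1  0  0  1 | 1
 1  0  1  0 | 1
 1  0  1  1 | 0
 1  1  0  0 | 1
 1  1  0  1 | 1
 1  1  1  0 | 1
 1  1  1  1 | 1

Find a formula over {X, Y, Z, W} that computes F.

F is 0 on exactly one input, (1,0,1,1), whose minterm is X·¬Y·Z·W. So F is the negation of that single conjunction.

F(X, Y, Z, W) = not (((X and not Y) and Z) and W)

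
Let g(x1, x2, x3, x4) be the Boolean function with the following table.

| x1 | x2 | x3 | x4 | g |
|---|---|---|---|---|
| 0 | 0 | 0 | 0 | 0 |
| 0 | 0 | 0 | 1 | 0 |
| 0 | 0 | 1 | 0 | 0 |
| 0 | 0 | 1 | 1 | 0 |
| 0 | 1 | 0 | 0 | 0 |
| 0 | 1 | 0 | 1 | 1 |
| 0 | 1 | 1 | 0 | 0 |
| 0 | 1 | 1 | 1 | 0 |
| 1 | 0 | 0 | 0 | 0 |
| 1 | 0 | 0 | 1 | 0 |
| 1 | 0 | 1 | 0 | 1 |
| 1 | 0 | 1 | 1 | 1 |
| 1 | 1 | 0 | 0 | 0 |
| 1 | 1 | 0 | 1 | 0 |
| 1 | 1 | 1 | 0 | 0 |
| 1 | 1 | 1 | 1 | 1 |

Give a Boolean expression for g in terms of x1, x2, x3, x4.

g(x1, x2, x3, x4) = (((((not x1 and x2) and not x3) and x4) or (((x1 and not x2) and x3) and not x4)) or (((x1 and not x2) and x3) and x4)) or (((x1 and x2) and x3) and x4)

The 1-rows are (0,1,0,1), (1,0,1,0), (1,0,1,1), (1,1,1,1). Each contributes one minterm — ¬x1·x2·¬x3·x4; x1·¬x2·x3·¬x4; x1·¬x2·x3·x4; x1·x2·x3·x4 — and their disjunction is a sum-of-products form of g.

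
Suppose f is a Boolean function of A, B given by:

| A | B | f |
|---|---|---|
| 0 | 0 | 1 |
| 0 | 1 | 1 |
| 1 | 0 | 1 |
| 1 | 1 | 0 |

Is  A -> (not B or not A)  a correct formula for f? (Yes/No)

Yes

Evaluate A -> (not B or not A) on each row and compare to f:
  A=0, B=0: formula gives 1, f = 1 ✓
  A=0, B=1: formula gives 1, f = 1 ✓
  A=1, B=0: formula gives 1, f = 1 ✓
  A=1, B=1: formula gives 0, f = 0 ✓
All 4 rows match — the expression computes f exactly.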